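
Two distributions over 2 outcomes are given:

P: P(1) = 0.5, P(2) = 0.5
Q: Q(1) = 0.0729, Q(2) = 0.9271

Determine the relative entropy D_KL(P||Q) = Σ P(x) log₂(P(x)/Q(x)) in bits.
0.9436 bits

D_KL(P||Q) = Σ P(x) log₂(P(x)/Q(x))

Computing term by term:
  P(1)·log₂(P(1)/Q(1)) = 0.5·log₂(0.5/0.0729) = 1.38897
  P(2)·log₂(P(2)/Q(2)) = 0.5·log₂(0.5/0.9271) = -0.44540

D_KL(P||Q) = 1.38897 - 0.44540 = 0.94357 ≈ 0.9436 bits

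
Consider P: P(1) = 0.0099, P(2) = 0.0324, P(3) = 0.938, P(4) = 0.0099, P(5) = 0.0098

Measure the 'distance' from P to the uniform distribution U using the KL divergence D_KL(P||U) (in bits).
1.8778 bits

U(i) = 1/5 for all i

D_KL(P||U) = Σ P(x) log₂(P(x) / (1/5))
           = Σ P(x) log₂(P(x)) + log₂(5)
           = log₂(5) - H(P)

H(P) = -Σ P(x) log₂(P(x)):
  -P(1)·log₂(P(1)) = -(0.0099)·log₂(0.0099) = 0.06592
  -P(2)·log₂(P(2)) = -(0.0324)·log₂(0.0324) = 0.16031
  -P(3)·log₂(P(3)) = -(0.938)·log₂(0.938) = 0.08662
  -P(4)·log₂(P(4)) = -(0.0099)·log₂(0.0099) = 0.06592
  -P(5)·log₂(P(5)) = -(0.0098)·log₂(0.0098) = 0.06540
H(P) = 0.06592 + 0.16031 + 0.08662 + 0.06592 + 0.06540 = 0.44417 bits

log₂(5) = 2.32193 bits

D_KL(P||U) = 2.32193 - 0.44417 = 1.87776 ≈ 1.8778 bits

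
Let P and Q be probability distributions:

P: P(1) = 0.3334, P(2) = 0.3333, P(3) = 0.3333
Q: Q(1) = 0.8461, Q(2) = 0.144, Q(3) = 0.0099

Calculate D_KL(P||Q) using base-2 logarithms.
1.6465 bits

D_KL(P||Q) = Σ P(x) log₂(P(x)/Q(x))

Computing term by term:
  P(1)·log₂(P(1)/Q(1)) = 0.3334·log₂(0.3334/0.8461) = -0.44795
  P(2)·log₂(P(2)/Q(2)) = 0.3333·log₂(0.3333/0.144) = 0.40354
  P(3)·log₂(P(3)/Q(3)) = 0.3333·log₂(0.3333/0.0099) = 1.69091

D_KL(P||Q) = -0.44795 + 0.40354 + 1.69091 = 1.64650 ≈ 1.6465 bits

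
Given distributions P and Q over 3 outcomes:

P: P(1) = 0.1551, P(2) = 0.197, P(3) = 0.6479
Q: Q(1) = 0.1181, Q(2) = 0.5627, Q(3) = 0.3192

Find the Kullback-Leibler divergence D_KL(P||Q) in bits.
0.4244 bits

D_KL(P||Q) = Σ P(x) log₂(P(x)/Q(x))

Computing term by term:
  P(1)·log₂(P(1)/Q(1)) = 0.1551·log₂(0.1551/0.1181) = 0.06098
  P(2)·log₂(P(2)/Q(2)) = 0.197·log₂(0.197/0.5627) = -0.29829
  P(3)·log₂(P(3)/Q(3)) = 0.6479·log₂(0.6479/0.3192) = 0.66171

D_KL(P||Q) = 0.06098 - 0.29829 + 0.66171 = 0.42440 ≈ 0.4244 bits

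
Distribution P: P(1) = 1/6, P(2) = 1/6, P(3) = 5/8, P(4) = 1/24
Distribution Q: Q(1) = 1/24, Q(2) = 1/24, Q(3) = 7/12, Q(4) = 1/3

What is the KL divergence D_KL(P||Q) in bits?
0.6039 bits

D_KL(P||Q) = Σ P(x) log₂(P(x)/Q(x))

Computing term by term:
  P(1)·log₂(P(1)/Q(1)) = (1/6)·log₂((1/6)/(1/24)) = 0.33333
  P(2)·log₂(P(2)/Q(2)) = (1/6)·log₂((1/6)/(1/24)) = 0.33333
  P(3)·log₂(P(3)/Q(3)) = (5/8)·log₂((5/8)/(7/12)) = 0.06221
  P(4)·log₂(P(4)/Q(4)) = (1/24)·log₂((1/24)/(1/3)) = -0.12500

D_KL(P||Q) = 0.33333 + 0.33333 + 0.06221 - 0.12500 = 0.60387 ≈ 0.6039 bits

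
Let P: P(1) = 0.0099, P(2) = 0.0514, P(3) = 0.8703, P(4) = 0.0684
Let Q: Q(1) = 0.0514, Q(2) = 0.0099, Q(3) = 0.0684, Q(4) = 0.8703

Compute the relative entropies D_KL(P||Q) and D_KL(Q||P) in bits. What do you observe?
D_KL(P||Q) = 3.0411 bits, D_KL(Q||P) = 3.0411 bits. The two directions give the same value here, because Q is a self-inverse relabeling of P; in general KL divergence is asymmetric.

D_KL(P||Q) = Σ P(x) log₂(P(x)/Q(x))

Computing term by term:
  P(1)·log₂(P(1)/Q(1)) = 0.0099·log₂(0.0099/0.0514) = -0.02353
  P(2)·log₂(P(2)/Q(2)) = 0.0514·log₂(0.0514/0.0099) = 0.12214
  P(3)·log₂(P(3)/Q(3)) = 0.8703·log₂(0.8703/0.0684) = 3.19352
  P(4)·log₂(P(4)/Q(4)) = 0.0684·log₂(0.0684/0.8703) = -0.25099

D_KL(P||Q) = -0.02353 + 0.12214 + 3.19352 - 0.25099 = 3.04114 ≈ 3.0411 bits

D_KL(Q||P) = Σ Q(x) log₂(Q(x)/P(x))

Computing term by term:
  Q(1)·log₂(Q(1)/P(1)) = 0.0514·log₂(0.0514/0.0099) = 0.12214
  Q(2)·log₂(Q(2)/P(2)) = 0.0099·log₂(0.0099/0.0514) = -0.02353
  Q(3)·log₂(Q(3)/P(3)) = 0.0684·log₂(0.0684/0.8703) = -0.25099
  Q(4)·log₂(Q(4)/P(4)) = 0.8703·log₂(0.8703/0.0684) = 3.19352

D_KL(Q||P) = 0.12214 - 0.02353 - 0.25099 + 3.19352 = 3.04114 ≈ 3.0411 bits

These ARE equal here. Q is P with outcomes relabeled (Q(1) = P(2), Q(2) = P(1), Q(3) = P(4), Q(4) = P(3)) by a relabeling that is its own inverse, so the two sums contain exactly the same terms in a different order. This is a special case — KL divergence is not symmetric in general: D_KL(P||Q) ≠ D_KL(Q||P) for most P, Q.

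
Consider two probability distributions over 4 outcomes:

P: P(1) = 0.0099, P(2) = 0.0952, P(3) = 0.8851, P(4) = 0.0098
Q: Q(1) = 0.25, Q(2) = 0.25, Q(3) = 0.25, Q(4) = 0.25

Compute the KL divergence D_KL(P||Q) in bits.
1.3898 bits

D_KL(P||Q) = Σ P(x) log₂(P(x)/Q(x))

Computing term by term:
  P(1)·log₂(P(1)/Q(1)) = 0.0099·log₂(0.0099/0.25) = -0.04612
  P(2)·log₂(P(2)/Q(2)) = 0.0952·log₂(0.0952/0.25) = -0.13260
  P(3)·log₂(P(3)/Q(3)) = 0.8851·log₂(0.8851/0.25) = 1.61434
  P(4)·log₂(P(4)/Q(4)) = 0.0098·log₂(0.0098/0.25) = -0.04580

D_KL(P||Q) = -0.04612 - 0.13260 + 1.61434 - 0.04580 = 1.38982 ≈ 1.3898 bits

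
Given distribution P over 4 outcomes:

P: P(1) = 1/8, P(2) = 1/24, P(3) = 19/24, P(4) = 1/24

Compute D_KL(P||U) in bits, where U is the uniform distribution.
0.9761 bits

U(i) = 1/4 for all i

D_KL(P||U) = Σ P(x) log₂(P(x) / (1/4))
           = Σ P(x) log₂(P(x)) + log₂(4)
           = log₂(4) - H(P)

H(P) = -Σ P(x) log₂(P(x)):
  -P(1)·log₂(P(1)) = -(1/8)·log₂(1/8) = 0.37500
  -P(2)·log₂(P(2)) = -(1/24)·log₂(1/24) = 0.19104
  -P(3)·log₂(P(3)) = -(19/24)·log₂(19/24) = 0.26682
  -P(4)·log₂(P(4)) = -(1/24)·log₂(1/24) = 0.19104
H(P) = 0.37500 + 0.19104 + 0.26682 + 0.19104 = 1.02390 bits

log₂(4) = 2.00000 bits

D_KL(P||U) = 2.00000 - 1.02390 = 0.97610 ≈ 0.9761 bits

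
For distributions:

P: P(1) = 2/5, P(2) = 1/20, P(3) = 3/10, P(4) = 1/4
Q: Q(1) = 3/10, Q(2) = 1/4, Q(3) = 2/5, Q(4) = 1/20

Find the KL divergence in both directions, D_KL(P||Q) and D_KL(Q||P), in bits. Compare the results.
D_KL(P||Q) = 0.5059 bits, D_KL(Q||P) = 0.5059 bits. The two directions give exactly the same value for this pair.

D_KL(P||Q) = Σ P(x) log₂(P(x)/Q(x))

Computing term by term:
  P(1)·log₂(P(1)/Q(1)) = (2/5)·log₂((2/5)/(3/10)) = 0.16601
  P(2)·log₂(P(2)/Q(2)) = (1/20)·log₂((1/20)/(1/4)) = -0.11610
  P(3)·log₂(P(3)/Q(3)) = (3/10)·log₂((3/10)/(2/5)) = -0.12451
  P(4)·log₂(P(4)/Q(4)) = (1/4)·log₂((1/4)/(1/20)) = 0.58048

D_KL(P||Q) = 0.16601 - 0.11610 - 0.12451 + 0.58048 = 0.50588 ≈ 0.5059 bits

D_KL(Q||P) = Σ Q(x) log₂(Q(x)/P(x))

Computing term by term:
  Q(1)·log₂(Q(1)/P(1)) = (3/10)·log₂((3/10)/(2/5)) = -0.12451
  Q(2)·log₂(Q(2)/P(2)) = (1/4)·log₂((1/4)/(1/20)) = 0.58048
  Q(3)·log₂(Q(3)/P(3)) = (2/5)·log₂((2/5)/(3/10)) = 0.16601
  Q(4)·log₂(Q(4)/P(4)) = (1/20)·log₂((1/20)/(1/4)) = -0.11610

D_KL(Q||P) = -0.12451 + 0.58048 + 0.16601 - 0.11610 = 0.50588 ≈ 0.5059 bits

These ARE equal here. Q is P with outcomes relabeled (Q(1) = P(3), Q(2) = P(4), Q(3) = P(1), Q(4) = P(2)) by a relabeling that is its own inverse, so the two sums contain exactly the same terms in a different order. This is a special case — KL divergence is not symmetric in general: D_KL(P||Q) ≠ D_KL(Q||P) for most P, Q.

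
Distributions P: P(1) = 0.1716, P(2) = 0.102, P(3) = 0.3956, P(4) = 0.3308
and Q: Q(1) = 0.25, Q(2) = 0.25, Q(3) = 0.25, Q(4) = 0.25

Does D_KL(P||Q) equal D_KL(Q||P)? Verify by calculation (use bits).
D_KL(P||Q) = 0.1705 bits, D_KL(Q||P) = 0.1925 bits. No — D_KL(P||Q) ≠ D_KL(Q||P) for this pair.

D_KL(P||Q) = Σ P(x) log₂(P(x)/Q(x))

Computing term by term:
  P(1)·log₂(P(1)/Q(1)) = 0.1716·log₂(0.1716/0.25) = -0.09316
  P(2)·log₂(P(2)/Q(2)) = 0.102·log₂(0.102/0.25) = -0.13192
  P(3)·log₂(P(3)/Q(3)) = 0.3956·log₂(0.3956/0.25) = 0.26193
  P(4)·log₂(P(4)/Q(4)) = 0.3308·log₂(0.3308/0.25) = 0.13365

D_KL(P||Q) = -0.09316 - 0.13192 + 0.26193 + 0.13365 = 0.17050 ≈ 0.1705 bits

D_KL(Q||P) = Σ Q(x) log₂(Q(x)/P(x))

Computing term by term:
  Q(1)·log₂(Q(1)/P(1)) = 0.25·log₂(0.25/0.1716) = 0.13572
  Q(2)·log₂(Q(2)/P(2)) = 0.25·log₂(0.25/0.102) = 0.32334
  Q(3)·log₂(Q(3)/P(3)) = 0.25·log₂(0.25/0.3956) = -0.16553
  Q(4)·log₂(Q(4)/P(4)) = 0.25·log₂(0.25/0.3308) = -0.10101

D_KL(Q||P) = 0.13572 + 0.32334 - 0.16553 - 0.10101 = 0.19252 ≈ 0.1925 bits

These are NOT equal (difference: 0.0220 bits). KL divergence is asymmetric: D_KL(P||Q) ≠ D_KL(Q||P) in general.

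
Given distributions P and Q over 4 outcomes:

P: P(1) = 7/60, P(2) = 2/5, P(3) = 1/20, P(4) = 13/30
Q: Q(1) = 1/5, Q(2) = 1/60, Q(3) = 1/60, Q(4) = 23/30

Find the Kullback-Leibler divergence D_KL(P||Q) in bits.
1.4658 bits

D_KL(P||Q) = Σ P(x) log₂(P(x)/Q(x))

Computing term by term:
  P(1)·log₂(P(1)/Q(1)) = (7/60)·log₂((7/60)/(1/5)) = -0.09072
  P(2)·log₂(P(2)/Q(2)) = (2/5)·log₂((2/5)/(1/60)) = 1.83399
  P(3)·log₂(P(3)/Q(3)) = (1/20)·log₂((1/20)/(1/60)) = 0.07925
  P(4)·log₂(P(4)/Q(4)) = (13/30)·log₂((13/30)/(23/30)) = -0.35669

D_KL(P||Q) = -0.09072 + 1.83399 + 0.07925 - 0.35669 = 1.46583 ≈ 1.4658 bits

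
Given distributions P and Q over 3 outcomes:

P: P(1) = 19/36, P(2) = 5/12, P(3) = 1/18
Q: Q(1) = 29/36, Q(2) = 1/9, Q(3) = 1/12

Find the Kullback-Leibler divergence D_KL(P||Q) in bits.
0.4401 bits

D_KL(P||Q) = Σ P(x) log₂(P(x)/Q(x))

Computing term by term:
  P(1)·log₂(P(1)/Q(1)) = (19/36)·log₂((19/36)/(29/36)) = -0.32197
  P(2)·log₂(P(2)/Q(2)) = (5/12)·log₂((5/12)/(1/9)) = 0.79454
  P(3)·log₂(P(3)/Q(3)) = (1/18)·log₂((1/18)/(1/12)) = -0.03250

D_KL(P||Q) = -0.32197 + 0.79454 - 0.03250 = 0.44007 ≈ 0.4401 bits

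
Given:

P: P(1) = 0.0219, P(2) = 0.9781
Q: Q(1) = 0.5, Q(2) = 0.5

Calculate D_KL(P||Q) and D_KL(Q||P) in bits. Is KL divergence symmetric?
D_KL(P||Q) = 0.8480 bits, D_KL(Q||P) = 1.7724 bits. No, KL divergence is not symmetric.

D_KL(P||Q) = Σ P(x) log₂(P(x)/Q(x))

Computing term by term:
  P(1)·log₂(P(1)/Q(1)) = 0.0219·log₂(0.0219/0.5) = -0.09883
  P(2)·log₂(P(2)/Q(2)) = 0.9781·log₂(0.9781/0.5) = 0.94685

D_KL(P||Q) = -0.09883 + 0.94685 = 0.84802 ≈ 0.8480 bits

D_KL(Q||P) = Σ Q(x) log₂(Q(x)/P(x))

Computing term by term:
  Q(1)·log₂(Q(1)/P(1)) = 0.5·log₂(0.5/0.0219) = 2.25646
  Q(2)·log₂(Q(2)/P(2)) = 0.5·log₂(0.5/0.9781) = -0.48403

D_KL(Q||P) = 2.25646 - 0.48403 = 1.77243 ≈ 1.7724 bits

These are NOT equal (difference: 0.9244 bits). KL divergence is asymmetric: D_KL(P||Q) ≠ D_KL(Q||P) in general.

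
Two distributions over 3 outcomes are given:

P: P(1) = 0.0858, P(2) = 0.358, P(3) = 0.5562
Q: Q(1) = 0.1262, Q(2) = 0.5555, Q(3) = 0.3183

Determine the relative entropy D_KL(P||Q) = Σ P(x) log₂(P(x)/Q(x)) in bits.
0.1732 bits

D_KL(P||Q) = Σ P(x) log₂(P(x)/Q(x))

Computing term by term:
  P(1)·log₂(P(1)/Q(1)) = 0.0858·log₂(0.0858/0.1262) = -0.04776
  P(2)·log₂(P(2)/Q(2)) = 0.358·log₂(0.358/0.5555) = -0.22691
  P(3)·log₂(P(3)/Q(3)) = 0.5562·log₂(0.5562/0.3183) = 0.44786

D_KL(P||Q) = -0.04776 - 0.22691 + 0.44786 = 0.17319 ≈ 0.1732 bits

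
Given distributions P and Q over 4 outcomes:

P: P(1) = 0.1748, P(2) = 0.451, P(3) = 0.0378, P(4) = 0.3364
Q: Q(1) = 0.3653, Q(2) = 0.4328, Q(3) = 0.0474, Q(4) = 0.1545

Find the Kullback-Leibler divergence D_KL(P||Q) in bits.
0.2062 bits

D_KL(P||Q) = Σ P(x) log₂(P(x)/Q(x))

Computing term by term:
  P(1)·log₂(P(1)/Q(1)) = 0.1748·log₂(0.1748/0.3653) = -0.18588
  P(2)·log₂(P(2)/Q(2)) = 0.451·log₂(0.451/0.4328) = 0.02680
  P(3)·log₂(P(3)/Q(3)) = 0.0378·log₂(0.0378/0.0474) = -0.01234
  P(4)·log₂(P(4)/Q(4)) = 0.3364·log₂(0.3364/0.1545) = 0.37763

D_KL(P||Q) = -0.18588 + 0.02680 - 0.01234 + 0.37763 = 0.20621 ≈ 0.2062 bits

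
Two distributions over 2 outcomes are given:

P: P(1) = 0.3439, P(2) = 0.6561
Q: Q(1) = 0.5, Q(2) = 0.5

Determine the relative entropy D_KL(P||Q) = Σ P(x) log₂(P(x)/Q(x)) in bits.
0.0715 bits

D_KL(P||Q) = Σ P(x) log₂(P(x)/Q(x))

Computing term by term:
  P(1)·log₂(P(1)/Q(1)) = 0.3439·log₂(0.3439/0.5) = -0.18569
  P(2)·log₂(P(2)/Q(2)) = 0.6561·log₂(0.6561/0.5) = 0.25718

D_KL(P||Q) = -0.18569 + 0.25718 = 0.07149 ≈ 0.0715 bits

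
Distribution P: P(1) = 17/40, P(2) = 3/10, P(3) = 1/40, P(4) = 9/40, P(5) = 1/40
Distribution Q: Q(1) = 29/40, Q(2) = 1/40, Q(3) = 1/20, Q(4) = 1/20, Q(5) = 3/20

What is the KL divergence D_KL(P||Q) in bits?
1.1466 bits

D_KL(P||Q) = Σ P(x) log₂(P(x)/Q(x))

Computing term by term:
  P(1)·log₂(P(1)/Q(1)) = (17/40)·log₂((17/40)/(29/40)) = -0.32747
  P(2)·log₂(P(2)/Q(2)) = (3/10)·log₂((3/10)/(1/40)) = 1.07549
  P(3)·log₂(P(3)/Q(3)) = (1/40)·log₂((1/40)/(1/20)) = -0.02500
  P(4)·log₂(P(4)/Q(4)) = (9/40)·log₂((9/40)/(1/20)) = 0.48823
  P(5)·log₂(P(5)/Q(5)) = (1/40)·log₂((1/40)/(3/20)) = -0.06462

D_KL(P||Q) = -0.32747 + 1.07549 - 0.02500 + 0.48823 - 0.06462 = 1.14663 ≈ 1.1466 bits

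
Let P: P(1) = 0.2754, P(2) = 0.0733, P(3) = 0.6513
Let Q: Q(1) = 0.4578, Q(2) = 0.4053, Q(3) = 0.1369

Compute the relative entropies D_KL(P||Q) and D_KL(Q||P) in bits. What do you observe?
D_KL(P||Q) = 1.0828 bits, D_KL(Q||P) = 1.0275 bits. The two directions give different values (D_KL(P||Q) exceeds D_KL(Q||P) by 0.0553 bits): KL divergence is asymmetric.

D_KL(P||Q) = Σ P(x) log₂(P(x)/Q(x))

Computing term by term:
  P(1)·log₂(P(1)/Q(1)) = 0.2754·log₂(0.2754/0.4578) = -0.20192
  P(2)·log₂(P(2)/Q(2)) = 0.0733·log₂(0.0733/0.4053) = -0.18084
  P(3)·log₂(P(3)/Q(3)) = 0.6513·log₂(0.6513/0.1369) = 1.46556

D_KL(P||Q) = -0.20192 - 0.18084 + 1.46556 = 1.08280 ≈ 1.0828 bits

D_KL(Q||P) = Σ Q(x) log₂(Q(x)/P(x))

Computing term by term:
  Q(1)·log₂(Q(1)/P(1)) = 0.4578·log₂(0.4578/0.2754) = 0.33565
  Q(2)·log₂(Q(2)/P(2)) = 0.4053·log₂(0.4053/0.0733) = 0.99992
  Q(3)·log₂(Q(3)/P(3)) = 0.1369·log₂(0.1369/0.6513) = -0.30805

D_KL(Q||P) = 0.33565 + 0.99992 - 0.30805 = 1.02752 ≈ 1.0275 bits

These are NOT equal (difference: 0.0553 bits). KL divergence is asymmetric: D_KL(P||Q) ≠ D_KL(Q||P) in general.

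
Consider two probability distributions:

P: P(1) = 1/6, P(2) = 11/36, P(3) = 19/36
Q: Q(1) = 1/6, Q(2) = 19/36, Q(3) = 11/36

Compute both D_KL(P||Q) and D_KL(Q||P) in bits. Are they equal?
D_KL(P||Q) = 0.1752 bits, D_KL(Q||P) = 0.1752 bits. Yes, in this case they are equal (although KL divergence is not symmetric in general).

D_KL(P||Q) = Σ P(x) log₂(P(x)/Q(x))

Computing term by term:
  P(1)·log₂(P(1)/Q(1)) = (1/6)·log₂((1/6)/(1/6)) = 0.00000
  P(2)·log₂(P(2)/Q(2)) = (11/36)·log₂((11/36)/(19/36)) = -0.24093
  P(3)·log₂(P(3)/Q(3)) = (19/36)·log₂((19/36)/(11/36)) = 0.41615

D_KL(P||Q) = 0.00000 - 0.24093 + 0.41615 = 0.17522 ≈ 0.1752 bits

D_KL(Q||P) = Σ Q(x) log₂(Q(x)/P(x))

Computing term by term:
  Q(1)·log₂(Q(1)/P(1)) = (1/6)·log₂((1/6)/(1/6)) = 0.00000
  Q(2)·log₂(Q(2)/P(2)) = (19/36)·log₂((19/36)/(11/36)) = 0.41615
  Q(3)·log₂(Q(3)/P(3)) = (11/36)·log₂((11/36)/(19/36)) = -0.24093

D_KL(Q||P) = 0.00000 + 0.41615 - 0.24093 = 0.17522 ≈ 0.1752 bits

These ARE equal here. Q is P with outcomes relabeled (Q(2) = P(3), Q(3) = P(2)) by a relabeling that is its own inverse, so the two sums contain exactly the same terms in a different order. This is a special case — KL divergence is not symmetric in general: D_KL(P||Q) ≠ D_KL(Q||P) for most P, Q.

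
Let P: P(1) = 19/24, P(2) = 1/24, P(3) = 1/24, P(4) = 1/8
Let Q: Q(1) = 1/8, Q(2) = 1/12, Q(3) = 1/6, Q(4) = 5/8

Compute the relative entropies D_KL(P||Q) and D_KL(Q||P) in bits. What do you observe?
D_KL(P||Q) = 1.6929 bits, D_KL(Q||P) = 1.5350 bits. The two directions give different values (D_KL(P||Q) exceeds D_KL(Q||P) by 0.1579 bits): KL divergence is asymmetric.

D_KL(P||Q) = Σ P(x) log₂(P(x)/Q(x))

Computing term by term:
  P(1)·log₂(P(1)/Q(1)) = (19/24)·log₂((19/24)/(1/8)) = 2.10818
  P(2)·log₂(P(2)/Q(2)) = (1/24)·log₂((1/24)/(1/12)) = -0.04167
  P(3)·log₂(P(3)/Q(3)) = (1/24)·log₂((1/24)/(1/6)) = -0.08333
  P(4)·log₂(P(4)/Q(4)) = (1/8)·log₂((1/8)/(5/8)) = -0.29024

D_KL(P||Q) = 2.10818 - 0.04167 - 0.08333 - 0.29024 = 1.69294 ≈ 1.6929 bits

D_KL(Q||P) = Σ Q(x) log₂(Q(x)/P(x))

Computing term by term:
  Q(1)·log₂(Q(1)/P(1)) = (1/8)·log₂((1/8)/(19/24)) = -0.33287
  Q(2)·log₂(Q(2)/P(2)) = (1/12)·log₂((1/12)/(1/24)) = 0.08333
  Q(3)·log₂(Q(3)/P(3)) = (1/6)·log₂((1/6)/(1/24)) = 0.33333
  Q(4)·log₂(Q(4)/P(4)) = (5/8)·log₂((5/8)/(1/8)) = 1.45121

D_KL(Q||P) = -0.33287 + 0.08333 + 0.33333 + 1.45121 = 1.53500 ≈ 1.5350 bits

These are NOT equal (difference: 0.1579 bits). KL divergence is asymmetric: D_KL(P||Q) ≠ D_KL(Q||P) in general.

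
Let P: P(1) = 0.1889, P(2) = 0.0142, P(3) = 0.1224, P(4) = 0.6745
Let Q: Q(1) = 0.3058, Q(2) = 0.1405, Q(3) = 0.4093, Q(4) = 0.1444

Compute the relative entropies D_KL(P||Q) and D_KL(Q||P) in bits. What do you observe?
D_KL(P||Q) = 1.1085 bits, D_KL(Q||P) = 1.0688 bits. The two directions give different values (D_KL(P||Q) exceeds D_KL(Q||P) by 0.0397 bits): KL divergence is asymmetric.

D_KL(P||Q) = Σ P(x) log₂(P(x)/Q(x))

Computing term by term:
  P(1)·log₂(P(1)/Q(1)) = 0.1889·log₂(0.1889/0.3058) = -0.13128
  P(2)·log₂(P(2)/Q(2)) = 0.0142·log₂(0.0142/0.1405) = -0.04695
  P(3)·log₂(P(3)/Q(3)) = 0.1224·log₂(0.1224/0.4093) = -0.21317
  P(4)·log₂(P(4)/Q(4)) = 0.6745·log₂(0.6745/0.1444) = 1.49992

D_KL(P||Q) = -0.13128 - 0.04695 - 0.21317 + 1.49992 = 1.10852 ≈ 1.1085 bits

D_KL(Q||P) = Σ Q(x) log₂(Q(x)/P(x))

Computing term by term:
  Q(1)·log₂(Q(1)/P(1)) = 0.3058·log₂(0.3058/0.1889) = 0.21252
  Q(2)·log₂(Q(2)/P(2)) = 0.1405·log₂(0.1405/0.0142) = 0.46458
  Q(3)·log₂(Q(3)/P(3)) = 0.4093·log₂(0.4093/0.1224) = 0.71282
  Q(4)·log₂(Q(4)/P(4)) = 0.1444·log₂(0.1444/0.6745) = -0.32111

D_KL(Q||P) = 0.21252 + 0.46458 + 0.71282 - 0.32111 = 1.06881 ≈ 1.0688 bits

These are NOT equal (difference: 0.0397 bits). KL divergence is asymmetric: D_KL(P||Q) ≠ D_KL(Q||P) in general.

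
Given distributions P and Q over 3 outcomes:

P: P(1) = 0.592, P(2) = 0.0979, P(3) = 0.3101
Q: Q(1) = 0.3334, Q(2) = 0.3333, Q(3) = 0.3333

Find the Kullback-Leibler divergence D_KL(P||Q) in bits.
0.2851 bits

D_KL(P||Q) = Σ P(x) log₂(P(x)/Q(x))

Computing term by term:
  P(1)·log₂(P(1)/Q(1)) = 0.592·log₂(0.592/0.3334) = 0.49038
  P(2)·log₂(P(2)/Q(2)) = 0.0979·log₂(0.0979/0.3333) = -0.17303
  P(3)·log₂(P(3)/Q(3)) = 0.3101·log₂(0.3101/0.3333) = -0.03228

D_KL(P||Q) = 0.49038 - 0.17303 - 0.03228 = 0.28507 ≈ 0.2851 bits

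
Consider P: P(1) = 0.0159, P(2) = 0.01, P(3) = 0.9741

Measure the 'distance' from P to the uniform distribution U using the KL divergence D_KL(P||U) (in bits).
1.3866 bits

U(i) = 1/3 for all i

D_KL(P||U) = Σ P(x) log₂(P(x) / (1/3))
           = Σ P(x) log₂(P(x)) + log₂(3)
           = log₂(3) - H(P)

H(P) = -Σ P(x) log₂(P(x)):
  -P(1)·log₂(P(1)) = -(0.0159)·log₂(0.0159) = 0.09500
  -P(2)·log₂(P(2)) = -(0.01)·log₂(0.01) = 0.06644
  -P(3)·log₂(P(3)) = -(0.9741)·log₂(0.9741) = 0.03688
H(P) = 0.09500 + 0.06644 + 0.03688 = 0.19832 bits

log₂(3) = 1.58496 bits

D_KL(P||U) = 1.58496 - 0.19832 = 1.38664 ≈ 1.3866 bits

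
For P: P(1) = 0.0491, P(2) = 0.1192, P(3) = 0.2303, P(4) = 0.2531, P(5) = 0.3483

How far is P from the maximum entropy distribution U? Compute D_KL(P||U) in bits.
0.2231 bits

U(i) = 1/5 for all i

D_KL(P||U) = Σ P(x) log₂(P(x) / (1/5))
           = Σ P(x) log₂(P(x)) + log₂(5)
           = log₂(5) - H(P)

H(P) = -Σ P(x) log₂(P(x)):
  -P(1)·log₂(P(1)) = -(0.0491)·log₂(0.0491) = 0.21349
  -P(2)·log₂(P(2)) = -(0.1192)·log₂(0.1192) = 0.36577
  -P(3)·log₂(P(3)) = -(0.2303)·log₂(0.2303) = 0.48787
  -P(4)·log₂(P(4)) = -(0.2531)·log₂(0.2531) = 0.50170
  -P(5)·log₂(P(5)) = -(0.3483)·log₂(0.3483) = 0.52997
H(P) = 0.21349 + 0.36577 + 0.48787 + 0.50170 + 0.52997 = 2.09880 bits

log₂(5) = 2.32193 bits

D_KL(P||U) = 2.32193 - 2.09880 = 0.22313 ≈ 0.2231 bits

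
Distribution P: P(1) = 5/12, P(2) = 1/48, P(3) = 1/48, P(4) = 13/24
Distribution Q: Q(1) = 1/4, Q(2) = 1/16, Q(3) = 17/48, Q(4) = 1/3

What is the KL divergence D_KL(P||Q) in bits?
0.5683 bits

D_KL(P||Q) = Σ P(x) log₂(P(x)/Q(x))

Computing term by term:
  P(1)·log₂(P(1)/Q(1)) = (5/12)·log₂((5/12)/(1/4)) = 0.30707
  P(2)·log₂(P(2)/Q(2)) = (1/48)·log₂((1/48)/(1/16)) = -0.03302
  P(3)·log₂(P(3)/Q(3)) = (1/48)·log₂((1/48)/(17/48)) = -0.08516
  P(4)·log₂(P(4)/Q(4)) = (13/24)·log₂((13/24)/(1/3)) = 0.37940

D_KL(P||Q) = 0.30707 - 0.03302 - 0.08516 + 0.37940 = 0.56829 ≈ 0.5683 bits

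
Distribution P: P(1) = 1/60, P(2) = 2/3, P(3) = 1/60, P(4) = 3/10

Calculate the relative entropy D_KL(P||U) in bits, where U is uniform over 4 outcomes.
0.8920 bits

U(i) = 1/4 for all i

D_KL(P||U) = Σ P(x) log₂(P(x) / (1/4))
           = Σ P(x) log₂(P(x)) + log₂(4)
           = log₂(4) - H(P)

H(P) = -Σ P(x) log₂(P(x)):
  -P(1)·log₂(P(1)) = -(1/60)·log₂(1/60) = 0.09845
  -P(2)·log₂(P(2)) = -(2/3)·log₂(2/3) = 0.38998
  -P(3)·log₂(P(3)) = -(1/60)·log₂(1/60) = 0.09845
  -P(4)·log₂(P(4)) = -(3/10)·log₂(3/10) = 0.52109
H(P) = 0.09845 + 0.38998 + 0.09845 + 0.52109 = 1.10797 bits

log₂(4) = 2.00000 bits

D_KL(P||U) = 2.00000 - 1.10797 = 0.89203 ≈ 0.8920 bits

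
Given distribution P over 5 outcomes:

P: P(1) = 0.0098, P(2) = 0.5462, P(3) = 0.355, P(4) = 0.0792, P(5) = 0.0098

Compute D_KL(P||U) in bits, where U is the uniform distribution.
0.8944 bits

U(i) = 1/5 for all i

D_KL(P||U) = Σ P(x) log₂(P(x) / (1/5))
           = Σ P(x) log₂(P(x)) + log₂(5)
           = log₂(5) - H(P)

H(P) = -Σ P(x) log₂(P(x)):
  -P(1)·log₂(P(1)) = -(0.0098)·log₂(0.0098) = 0.06540
  -P(2)·log₂(P(2)) = -(0.5462)·log₂(0.5462) = 0.47656
  -P(3)·log₂(P(3)) = -(0.355)·log₂(0.355) = 0.53041
  -P(4)·log₂(P(4)) = -(0.0792)·log₂(0.0792) = 0.28974
  -P(5)·log₂(P(5)) = -(0.0098)·log₂(0.0098) = 0.06540
H(P) = 0.06540 + 0.47656 + 0.53041 + 0.28974 + 0.06540 = 1.42751 bits

log₂(5) = 2.32193 bits

D_KL(P||U) = 2.32193 - 1.42751 = 0.89442 ≈ 0.8944 bits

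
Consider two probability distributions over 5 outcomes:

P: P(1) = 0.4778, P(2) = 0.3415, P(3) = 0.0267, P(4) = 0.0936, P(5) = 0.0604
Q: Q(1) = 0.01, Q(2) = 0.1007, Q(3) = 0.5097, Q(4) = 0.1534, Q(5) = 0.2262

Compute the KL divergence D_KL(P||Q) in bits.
2.9716 bits

D_KL(P||Q) = Σ P(x) log₂(P(x)/Q(x))

Computing term by term:
  P(1)·log₂(P(1)/Q(1)) = 0.4778·log₂(0.4778/0.01) = 2.66533
  P(2)·log₂(P(2)/Q(2)) = 0.3415·log₂(0.3415/0.1007) = 0.60166
  P(3)·log₂(P(3)/Q(3)) = 0.0267·log₂(0.0267/0.5097) = -0.11360
  P(4)·log₂(P(4)/Q(4)) = 0.0936·log₂(0.0936/0.1534) = -0.06671
  P(5)·log₂(P(5)/Q(5)) = 0.0604·log₂(0.0604/0.2262) = -0.11506

D_KL(P||Q) = 2.66533 + 0.60166 - 0.11360 - 0.06671 - 0.11506 = 2.97162 ≈ 2.9716 bits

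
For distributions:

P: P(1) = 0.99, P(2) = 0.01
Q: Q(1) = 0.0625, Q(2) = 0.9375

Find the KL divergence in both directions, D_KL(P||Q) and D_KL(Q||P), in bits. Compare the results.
D_KL(P||Q) = 3.8801 bits, D_KL(Q||P) = 5.8922 bits. D_KL(Q||P) is larger than D_KL(P||Q) by 2.0121 bits; the two directions differ.

D_KL(P||Q) = Σ P(x) log₂(P(x)/Q(x))

Computing term by term:
  P(1)·log₂(P(1)/Q(1)) = 0.99·log₂(0.99/0.0625) = 3.94565
  P(2)·log₂(P(2)/Q(2)) = 0.01·log₂(0.01/0.9375) = -0.06551

D_KL(P||Q) = 3.94565 - 0.06551 = 3.88014 ≈ 3.8801 bits

D_KL(Q||P) = Σ Q(x) log₂(Q(x)/P(x))

Computing term by term:
  Q(1)·log₂(Q(1)/P(1)) = 0.0625·log₂(0.0625/0.99) = -0.24909
  Q(2)·log₂(Q(2)/P(2)) = 0.9375·log₂(0.9375/0.01) = 6.14133

D_KL(Q||P) = -0.24909 + 6.14133 = 5.89224 ≈ 5.8922 bits

These are NOT equal (difference: 2.0121 bits). KL divergence is asymmetric: D_KL(P||Q) ≠ D_KL(Q||P) in general.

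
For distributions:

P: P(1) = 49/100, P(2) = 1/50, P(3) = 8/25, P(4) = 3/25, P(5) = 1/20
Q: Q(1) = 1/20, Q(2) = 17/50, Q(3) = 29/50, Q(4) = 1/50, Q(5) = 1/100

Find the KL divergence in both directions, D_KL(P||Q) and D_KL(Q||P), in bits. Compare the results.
D_KL(P||Q) = 1.6835 bits, D_KL(Q||P) = 1.6478 bits. D_KL(P||Q) is larger than D_KL(Q||P) by 0.0357 bits; the two directions differ.

D_KL(P||Q) = Σ P(x) log₂(P(x)/Q(x))

Computing term by term:
  P(1)·log₂(P(1)/Q(1)) = (49/100)·log₂((49/100)/(1/20)) = 1.61346
  P(2)·log₂(P(2)/Q(2)) = (1/50)·log₂((1/50)/(17/50)) = -0.08175
  P(3)·log₂(P(3)/Q(3)) = (8/25)·log₂((8/25)/(29/50)) = -0.27455
  P(4)·log₂(P(4)/Q(4)) = (3/25)·log₂((3/25)/(1/50)) = 0.31020
  P(5)·log₂(P(5)/Q(5)) = (1/20)·log₂((1/20)/(1/100)) = 0.11610

D_KL(P||Q) = 1.61346 - 0.08175 - 0.27455 + 0.31020 + 0.11610 = 1.68346 ≈ 1.6835 bits

D_KL(Q||P) = Σ Q(x) log₂(Q(x)/P(x))

Computing term by term:
  Q(1)·log₂(Q(1)/P(1)) = (1/20)·log₂((1/20)/(49/100)) = -0.16464
  Q(2)·log₂(Q(2)/P(2)) = (17/50)·log₂((17/50)/(1/50)) = 1.38974
  Q(3)·log₂(Q(3)/P(3)) = (29/50)·log₂((29/50)/(8/25)) = 0.49763
  Q(4)·log₂(Q(4)/P(4)) = (1/50)·log₂((1/50)/(3/25)) = -0.05170
  Q(5)·log₂(Q(5)/P(5)) = (1/100)·log₂((1/100)/(1/20)) = -0.02322

D_KL(Q||P) = -0.16464 + 1.38974 + 0.49763 - 0.05170 - 0.02322 = 1.64781 ≈ 1.6478 bits

These are NOT equal (difference: 0.0357 bits). KL divergence is asymmetric: D_KL(P||Q) ≠ D_KL(Q||P) in general.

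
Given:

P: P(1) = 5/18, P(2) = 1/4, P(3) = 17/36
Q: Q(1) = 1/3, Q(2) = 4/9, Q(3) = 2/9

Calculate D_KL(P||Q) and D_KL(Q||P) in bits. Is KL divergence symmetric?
D_KL(P||Q) = 0.2329 bits, D_KL(Q||P) = 0.2149 bits. No, KL divergence is not symmetric.

D_KL(P||Q) = Σ P(x) log₂(P(x)/Q(x))

Computing term by term:
  P(1)·log₂(P(1)/Q(1)) = (5/18)·log₂((5/18)/(1/3)) = -0.07307
  P(2)·log₂(P(2)/Q(2)) = (1/4)·log₂((1/4)/(4/9)) = -0.20752
  P(3)·log₂(P(3)/Q(3)) = (17/36)·log₂((17/36)/(2/9)) = 0.51352

D_KL(P||Q) = -0.07307 - 0.20752 + 0.51352 = 0.23293 ≈ 0.2329 bits

D_KL(Q||P) = Σ Q(x) log₂(Q(x)/P(x))

Computing term by term:
  Q(1)·log₂(Q(1)/P(1)) = (1/3)·log₂((1/3)/(5/18)) = 0.08768
  Q(2)·log₂(Q(2)/P(2)) = (4/9)·log₂((4/9)/(1/4)) = 0.36892
  Q(3)·log₂(Q(3)/P(3)) = (2/9)·log₂((2/9)/(17/36)) = -0.24166

D_KL(Q||P) = 0.08768 + 0.36892 - 0.24166 = 0.21494 ≈ 0.2149 bits

These are NOT equal (difference: 0.0180 bits). KL divergence is asymmetric: D_KL(P||Q) ≠ D_KL(Q||P) in general.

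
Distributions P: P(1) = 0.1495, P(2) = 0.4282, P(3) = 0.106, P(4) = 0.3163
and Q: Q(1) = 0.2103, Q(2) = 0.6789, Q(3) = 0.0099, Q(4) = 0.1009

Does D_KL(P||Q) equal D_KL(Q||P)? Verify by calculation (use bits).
D_KL(P||Q) = 0.5256 bits, D_KL(Q||P) = 0.3548 bits. No — D_KL(P||Q) ≠ D_KL(Q||P) for this pair.

D_KL(P||Q) = Σ P(x) log₂(P(x)/Q(x))

Computing term by term:
  P(1)·log₂(P(1)/Q(1)) = 0.1495·log₂(0.1495/0.2103) = -0.07360
  P(2)·log₂(P(2)/Q(2)) = 0.4282·log₂(0.4282/0.6789) = -0.28472
  P(3)·log₂(P(3)/Q(3)) = 0.106·log₂(0.106/0.0099) = 0.36257
  P(4)·log₂(P(4)/Q(4)) = 0.3163·log₂(0.3163/0.1009) = 0.52138

D_KL(P||Q) = -0.07360 - 0.28472 + 0.36257 + 0.52138 = 0.52563 ≈ 0.5256 bits

D_KL(Q||P) = Σ Q(x) log₂(Q(x)/P(x))

Computing term by term:
  Q(1)·log₂(Q(1)/P(1)) = 0.2103·log₂(0.2103/0.1495) = 0.10353
  Q(2)·log₂(Q(2)/P(2)) = 0.6789·log₂(0.6789/0.4282) = 0.45141
  Q(3)·log₂(Q(3)/P(3)) = 0.0099·log₂(0.0099/0.106) = -0.03386
  Q(4)·log₂(Q(4)/P(4)) = 0.1009·log₂(0.1009/0.3163) = -0.16632

D_KL(Q||P) = 0.10353 + 0.45141 - 0.03386 - 0.16632 = 0.35476 ≈ 0.3548 bits

These are NOT equal (difference: 0.1708 bits). KL divergence is asymmetric: D_KL(P||Q) ≠ D_KL(Q||P) in general.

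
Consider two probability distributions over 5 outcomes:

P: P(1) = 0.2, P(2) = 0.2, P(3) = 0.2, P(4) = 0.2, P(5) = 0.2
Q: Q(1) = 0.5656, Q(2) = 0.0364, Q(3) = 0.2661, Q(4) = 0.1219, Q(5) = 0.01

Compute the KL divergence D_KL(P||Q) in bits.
1.1165 bits

D_KL(P||Q) = Σ P(x) log₂(P(x)/Q(x))

Computing term by term:
  P(1)·log₂(P(1)/Q(1)) = 0.2·log₂(0.2/0.5656) = -0.29996
  P(2)·log₂(P(2)/Q(2)) = 0.2·log₂(0.2/0.0364) = 0.49160
  P(3)·log₂(P(3)/Q(3)) = 0.2·log₂(0.2/0.2661) = -0.08239
  P(4)·log₂(P(4)/Q(4)) = 0.2·log₂(0.2/0.1219) = 0.14286
  P(5)·log₂(P(5)/Q(5)) = 0.2·log₂(0.2/0.01) = 0.86439

D_KL(P||Q) = -0.29996 + 0.49160 - 0.08239 + 0.14286 + 0.86439 = 1.11650 ≈ 1.1165 bits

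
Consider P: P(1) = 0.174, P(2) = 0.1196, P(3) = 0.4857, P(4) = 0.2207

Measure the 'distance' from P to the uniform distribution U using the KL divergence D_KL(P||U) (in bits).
0.2075 bits

U(i) = 1/4 for all i

D_KL(P||U) = Σ P(x) log₂(P(x) / (1/4))
           = Σ P(x) log₂(P(x)) + log₂(4)
           = log₂(4) - H(P)

H(P) = -Σ P(x) log₂(P(x)):
  -P(1)·log₂(P(1)) = -(0.174)·log₂(0.174) = 0.43897
  -P(2)·log₂(P(2)) = -(0.1196)·log₂(0.1196) = 0.36642
  -P(3)·log₂(P(3)) = -(0.4857)·log₂(0.4857) = 0.50603
  -P(4)·log₂(P(4)) = -(0.2207)·log₂(0.2207) = 0.48109
H(P) = 0.43897 + 0.36642 + 0.50603 + 0.48109 = 1.79251 bits

log₂(4) = 2.00000 bits

D_KL(P||U) = 2.00000 - 1.79251 = 0.20749 ≈ 0.2075 bits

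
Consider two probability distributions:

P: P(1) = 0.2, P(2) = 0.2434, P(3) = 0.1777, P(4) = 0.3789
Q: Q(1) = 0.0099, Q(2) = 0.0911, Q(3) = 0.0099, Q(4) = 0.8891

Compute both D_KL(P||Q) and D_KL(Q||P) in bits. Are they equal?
D_KL(P||Q) = 1.4864 bits, D_KL(Q||P) = 0.8807 bits. No, they are not equal.

D_KL(P||Q) = Σ P(x) log₂(P(x)/Q(x))

Computing term by term:
  P(1)·log₂(P(1)/Q(1)) = 0.2·log₂(0.2/0.0099) = 0.86729
  P(2)·log₂(P(2)/Q(2)) = 0.2434·log₂(0.2434/0.0911) = 0.34509
  P(3)·log₂(P(3)/Q(3)) = 0.1777·log₂(0.1777/0.0099) = 0.74028
  P(4)·log₂(P(4)/Q(4)) = 0.3789·log₂(0.3789/0.8891) = -0.46625

D_KL(P||Q) = 0.86729 + 0.34509 + 0.74028 - 0.46625 = 1.48641 ≈ 1.4864 bits

D_KL(Q||P) = Σ Q(x) log₂(Q(x)/P(x))

Computing term by term:
  Q(1)·log₂(Q(1)/P(1)) = 0.0099·log₂(0.0099/0.2) = -0.04293
  Q(2)·log₂(Q(2)/P(2)) = 0.0911·log₂(0.0911/0.2434) = -0.12916
  Q(3)·log₂(Q(3)/P(3)) = 0.0099·log₂(0.0099/0.1777) = -0.04124
  Q(4)·log₂(Q(4)/P(4)) = 0.8891·log₂(0.8891/0.3789) = 1.09406

D_KL(Q||P) = -0.04293 - 0.12916 - 0.04124 + 1.09406 = 0.88073 ≈ 0.8807 bits

These are NOT equal (difference: 0.6057 bits). KL divergence is asymmetric: D_KL(P||Q) ≠ D_KL(Q||P) in general.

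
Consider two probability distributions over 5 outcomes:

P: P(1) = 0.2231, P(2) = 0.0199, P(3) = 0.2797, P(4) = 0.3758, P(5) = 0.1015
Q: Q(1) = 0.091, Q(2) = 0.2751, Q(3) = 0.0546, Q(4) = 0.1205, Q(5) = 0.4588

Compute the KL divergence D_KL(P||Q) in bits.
1.2682 bits

D_KL(P||Q) = Σ P(x) log₂(P(x)/Q(x))

Computing term by term:
  P(1)·log₂(P(1)/Q(1)) = 0.2231·log₂(0.2231/0.091) = 0.28864
  P(2)·log₂(P(2)/Q(2)) = 0.0199·log₂(0.0199/0.2751) = -0.07540
  P(3)·log₂(P(3)/Q(3)) = 0.2797·log₂(0.2797/0.0546) = 0.65923
  P(4)·log₂(P(4)/Q(4)) = 0.3758·log₂(0.3758/0.1205) = 0.61666
  P(5)·log₂(P(5)/Q(5)) = 0.1015·log₂(0.1015/0.4588) = -0.22090

D_KL(P||Q) = 0.28864 - 0.07540 + 0.65923 + 0.61666 - 0.22090 = 1.26823 ≈ 1.2682 bits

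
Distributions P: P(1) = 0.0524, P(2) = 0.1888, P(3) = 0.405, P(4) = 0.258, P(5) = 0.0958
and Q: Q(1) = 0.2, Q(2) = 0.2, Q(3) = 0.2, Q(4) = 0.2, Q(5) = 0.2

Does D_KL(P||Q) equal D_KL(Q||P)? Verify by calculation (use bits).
D_KL(P||Q) = 0.2884 bits, D_KL(Q||P) = 0.3384 bits. No — D_KL(P||Q) ≠ D_KL(Q||P) for this pair.

D_KL(P||Q) = Σ P(x) log₂(P(x)/Q(x))

Computing term by term:
  P(1)·log₂(P(1)/Q(1)) = 0.0524·log₂(0.0524/0.2) = -0.10126
  P(2)·log₂(P(2)/Q(2)) = 0.1888·log₂(0.1888/0.2) = -0.01570
  P(3)·log₂(P(3)/Q(3)) = 0.405·log₂(0.405/0.2) = 0.41226
  P(4)·log₂(P(4)/Q(4)) = 0.258·log₂(0.258/0.2) = 0.09478
  P(5)·log₂(P(5)/Q(5)) = 0.0958·log₂(0.0958/0.2) = -0.10173

D_KL(P||Q) = -0.10126 - 0.01570 + 0.41226 + 0.09478 - 0.10173 = 0.28835 ≈ 0.2884 bits

D_KL(Q||P) = Σ Q(x) log₂(Q(x)/P(x))

Computing term by term:
  Q(1)·log₂(Q(1)/P(1)) = 0.2·log₂(0.2/0.0524) = 0.38647
  Q(2)·log₂(Q(2)/P(2)) = 0.2·log₂(0.2/0.1888) = 0.01663
  Q(3)·log₂(Q(3)/P(3)) = 0.2·log₂(0.2/0.405) = -0.20358
  Q(4)·log₂(Q(4)/P(4)) = 0.2·log₂(0.2/0.258) = -0.07347
  Q(5)·log₂(Q(5)/P(5)) = 0.2·log₂(0.2/0.0958) = 0.21238

D_KL(Q||P) = 0.38647 + 0.01663 - 0.20358 - 0.07347 + 0.21238 = 0.33843 ≈ 0.3384 bits

These are NOT equal (difference: 0.0500 bits). KL divergence is asymmetric: D_KL(P||Q) ≠ D_KL(Q||P) in general.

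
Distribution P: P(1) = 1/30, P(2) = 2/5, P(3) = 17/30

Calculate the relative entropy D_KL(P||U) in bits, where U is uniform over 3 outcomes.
0.4283 bits

U(i) = 1/3 for all i

D_KL(P||U) = Σ P(x) log₂(P(x) / (1/3))
           = Σ P(x) log₂(P(x)) + log₂(3)
           = log₂(3) - H(P)

H(P) = -Σ P(x) log₂(P(x)):
  -P(1)·log₂(P(1)) = -(1/30)·log₂(1/30) = 0.16356
  -P(2)·log₂(P(2)) = -(2/5)·log₂(2/5) = 0.52877
  -P(3)·log₂(P(3)) = -(17/30)·log₂(17/30) = 0.46434
H(P) = 0.16356 + 0.52877 + 0.46434 = 1.15667 bits

log₂(3) = 1.58496 bits

D_KL(P||U) = 1.58496 - 1.15667 = 0.42829 ≈ 0.4283 bits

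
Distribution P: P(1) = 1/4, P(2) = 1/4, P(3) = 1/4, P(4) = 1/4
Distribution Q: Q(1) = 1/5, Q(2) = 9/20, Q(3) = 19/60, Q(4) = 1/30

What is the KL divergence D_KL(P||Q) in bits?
0.5099 bits

D_KL(P||Q) = Σ P(x) log₂(P(x)/Q(x))

Computing term by term:
  P(1)·log₂(P(1)/Q(1)) = (1/4)·log₂((1/4)/(1/5)) = 0.08048
  P(2)·log₂(P(2)/Q(2)) = (1/4)·log₂((1/4)/(9/20)) = -0.21200
  P(3)·log₂(P(3)/Q(3)) = (1/4)·log₂((1/4)/(19/60)) = -0.08526
  P(4)·log₂(P(4)/Q(4)) = (1/4)·log₂((1/4)/(1/30)) = 0.72672

D_KL(P||Q) = 0.08048 - 0.21200 - 0.08526 + 0.72672 = 0.50994 ≈ 0.5099 bits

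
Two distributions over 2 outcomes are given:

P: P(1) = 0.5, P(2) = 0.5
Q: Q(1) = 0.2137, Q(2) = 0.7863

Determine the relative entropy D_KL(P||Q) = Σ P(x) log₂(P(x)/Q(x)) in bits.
0.2866 bits

D_KL(P||Q) = Σ P(x) log₂(P(x)/Q(x))

Computing term by term:
  P(1)·log₂(P(1)/Q(1)) = 0.5·log₂(0.5/0.2137) = 0.61317
  P(2)·log₂(P(2)/Q(2)) = 0.5·log₂(0.5/0.7863) = -0.32658

D_KL(P||Q) = 0.61317 - 0.32658 = 0.28659 ≈ 0.2866 bits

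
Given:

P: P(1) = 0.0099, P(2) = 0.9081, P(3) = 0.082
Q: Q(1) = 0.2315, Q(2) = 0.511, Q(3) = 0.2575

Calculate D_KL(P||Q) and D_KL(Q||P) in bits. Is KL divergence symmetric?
D_KL(P||Q) = 0.5729 bits, D_KL(Q||P) = 1.0539 bits. No, KL divergence is not symmetric.

D_KL(P||Q) = Σ P(x) log₂(P(x)/Q(x))

Computing term by term:
  P(1)·log₂(P(1)/Q(1)) = 0.0099·log₂(0.0099/0.2315) = -0.04502
  P(2)·log₂(P(2)/Q(2)) = 0.9081·log₂(0.9081/0.511) = 0.75329
  P(3)·log₂(P(3)/Q(3)) = 0.082·log₂(0.082/0.2575) = -0.13537

D_KL(P||Q) = -0.04502 + 0.75329 - 0.13537 = 0.57290 ≈ 0.5729 bits

D_KL(Q||P) = Σ Q(x) log₂(Q(x)/P(x))

Computing term by term:
  Q(1)·log₂(Q(1)/P(1)) = 0.2315·log₂(0.2315/0.0099) = 1.05273
  Q(2)·log₂(Q(2)/P(2)) = 0.511·log₂(0.511/0.9081) = -0.42389
  Q(3)·log₂(Q(3)/P(3)) = 0.2575·log₂(0.2575/0.082) = 0.42510

D_KL(Q||P) = 1.05273 - 0.42389 + 0.42510 = 1.05394 ≈ 1.0539 bits

These are NOT equal (difference: 0.4810 bits). KL divergence is asymmetric: D_KL(P||Q) ≠ D_KL(Q||P) in general.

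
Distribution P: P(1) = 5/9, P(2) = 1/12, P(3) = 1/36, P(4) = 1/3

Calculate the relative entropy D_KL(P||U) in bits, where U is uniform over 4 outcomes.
0.5582 bits

U(i) = 1/4 for all i

D_KL(P||U) = Σ P(x) log₂(P(x) / (1/4))
           = Σ P(x) log₂(P(x)) + log₂(4)
           = log₂(4) - H(P)

H(P) = -Σ P(x) log₂(P(x)):
  -P(1)·log₂(P(1)) = -(5/9)·log₂(5/9) = 0.47111
  -P(2)·log₂(P(2)) = -(1/12)·log₂(1/12) = 0.29875
  -P(3)·log₂(P(3)) = -(1/36)·log₂(1/36) = 0.14361
  -P(4)·log₂(P(4)) = -(1/3)·log₂(1/3) = 0.52832
H(P) = 0.47111 + 0.29875 + 0.14361 + 0.52832 = 1.44179 bits

log₂(4) = 2.00000 bits

D_KL(P||U) = 2.00000 - 1.44179 = 0.55821 ≈ 0.5582 bits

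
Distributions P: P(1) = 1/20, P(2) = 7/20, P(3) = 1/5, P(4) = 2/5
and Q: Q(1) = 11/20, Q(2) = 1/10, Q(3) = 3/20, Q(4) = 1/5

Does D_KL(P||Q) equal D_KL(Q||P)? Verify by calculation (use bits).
D_KL(P||Q) = 0.9426 bits, D_KL(Q||P) = 1.4597 bits. No — D_KL(P||Q) ≠ D_KL(Q||P) for this pair.

D_KL(P||Q) = Σ P(x) log₂(P(x)/Q(x))

Computing term by term:
  P(1)·log₂(P(1)/Q(1)) = (1/20)·log₂((1/20)/(11/20)) = -0.17297
  P(2)·log₂(P(2)/Q(2)) = (7/20)·log₂((7/20)/(1/10)) = 0.63257
  P(3)·log₂(P(3)/Q(3)) = (1/5)·log₂((1/5)/(3/20)) = 0.08301
  P(4)·log₂(P(4)/Q(4)) = (2/5)·log₂((2/5)/(1/5)) = 0.40000

D_KL(P||Q) = -0.17297 + 0.63257 + 0.08301 + 0.40000 = 0.94261 ≈ 0.9426 bits

D_KL(Q||P) = Σ Q(x) log₂(Q(x)/P(x))

Computing term by term:
  Q(1)·log₂(Q(1)/P(1)) = (11/20)·log₂((11/20)/(1/20)) = 1.90269
  Q(2)·log₂(Q(2)/P(2)) = (1/10)·log₂((1/10)/(7/20)) = -0.18074
  Q(3)·log₂(Q(3)/P(3)) = (3/20)·log₂((3/20)/(1/5)) = -0.06226
  Q(4)·log₂(Q(4)/P(4)) = (1/5)·log₂((1/5)/(2/5)) = -0.20000

D_KL(Q||P) = 1.90269 - 0.18074 - 0.06226 - 0.20000 = 1.45969 ≈ 1.4597 bits

These are NOT equal (difference: 0.5171 bits). KL divergence is asymmetric: D_KL(P||Q) ≠ D_KL(Q||P) in general.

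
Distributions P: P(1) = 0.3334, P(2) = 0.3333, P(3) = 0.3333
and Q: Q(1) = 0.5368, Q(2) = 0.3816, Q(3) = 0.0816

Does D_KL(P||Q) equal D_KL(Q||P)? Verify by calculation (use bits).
D_KL(P||Q) = 0.3825 bits, D_KL(Q||P) = 0.2777 bits. No — D_KL(P||Q) ≠ D_KL(Q||P) for this pair.

D_KL(P||Q) = Σ P(x) log₂(P(x)/Q(x))

Computing term by term:
  P(1)·log₂(P(1)/Q(1)) = 0.3334·log₂(0.3334/0.5368) = -0.22909
  P(2)·log₂(P(2)/Q(2)) = 0.3333·log₂(0.3333/0.3816) = -0.06507
  P(3)·log₂(P(3)/Q(3)) = 0.3333·log₂(0.3333/0.0816) = 0.67666

D_KL(P||Q) = -0.22909 - 0.06507 + 0.67666 = 0.38250 ≈ 0.3825 bits

D_KL(Q||P) = Σ Q(x) log₂(Q(x)/P(x))

Computing term by term:
  Q(1)·log₂(Q(1)/P(1)) = 0.5368·log₂(0.5368/0.3334) = 0.36885
  Q(2)·log₂(Q(2)/P(2)) = 0.3816·log₂(0.3816/0.3333) = 0.07450
  Q(3)·log₂(Q(3)/P(3)) = 0.0816·log₂(0.0816/0.3333) = -0.16566

D_KL(Q||P) = 0.36885 + 0.07450 - 0.16566 = 0.27769 ≈ 0.2777 bits

These are NOT equal (difference: 0.1048 bits). KL divergence is asymmetric: D_KL(P||Q) ≠ D_KL(Q||P) in general.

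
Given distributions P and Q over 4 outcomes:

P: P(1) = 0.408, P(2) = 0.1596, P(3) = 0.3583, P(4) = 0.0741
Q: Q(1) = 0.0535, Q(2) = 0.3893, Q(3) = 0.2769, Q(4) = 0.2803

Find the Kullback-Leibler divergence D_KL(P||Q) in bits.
0.9815 bits

D_KL(P||Q) = Σ P(x) log₂(P(x)/Q(x))

Computing term by term:
  P(1)·log₂(P(1)/Q(1)) = 0.408·log₂(0.408/0.0535) = 1.19583
  P(2)·log₂(P(2)/Q(2)) = 0.1596·log₂(0.1596/0.3893) = -0.20531
  P(3)·log₂(P(3)/Q(3)) = 0.3583·log₂(0.3583/0.2769) = 0.13322
  P(4)·log₂(P(4)/Q(4)) = 0.0741·log₂(0.0741/0.2803) = -0.14223

D_KL(P||Q) = 1.19583 - 0.20531 + 0.13322 - 0.14223 = 0.98151 ≈ 0.9815 bits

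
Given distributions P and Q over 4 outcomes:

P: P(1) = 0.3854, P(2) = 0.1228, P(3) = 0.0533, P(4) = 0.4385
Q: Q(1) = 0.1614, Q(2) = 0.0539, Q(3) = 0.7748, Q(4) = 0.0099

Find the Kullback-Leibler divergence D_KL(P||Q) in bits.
2.8222 bits

D_KL(P||Q) = Σ P(x) log₂(P(x)/Q(x))

Computing term by term:
  P(1)·log₂(P(1)/Q(1)) = 0.3854·log₂(0.3854/0.1614) = 0.48395
  P(2)·log₂(P(2)/Q(2)) = 0.1228·log₂(0.1228/0.0539) = 0.14588
  P(3)·log₂(P(3)/Q(3)) = 0.0533·log₂(0.0533/0.7748) = -0.20582
  P(4)·log₂(P(4)/Q(4)) = 0.4385·log₂(0.4385/0.0099) = 2.39816

D_KL(P||Q) = 0.48395 + 0.14588 - 0.20582 + 2.39816 = 2.82217 ≈ 2.8222 bits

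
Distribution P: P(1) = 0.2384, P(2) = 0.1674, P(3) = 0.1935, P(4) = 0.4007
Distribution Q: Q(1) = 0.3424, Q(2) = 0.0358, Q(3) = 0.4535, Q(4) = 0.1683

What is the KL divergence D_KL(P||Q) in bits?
0.5117 bits

D_KL(P||Q) = Σ P(x) log₂(P(x)/Q(x))

Computing term by term:
  P(1)·log₂(P(1)/Q(1)) = 0.2384·log₂(0.2384/0.3424) = -0.12452
  P(2)·log₂(P(2)/Q(2)) = 0.1674·log₂(0.1674/0.0358) = 0.37251
  P(3)·log₂(P(3)/Q(3)) = 0.1935·log₂(0.1935/0.4535) = -0.23777
  P(4)·log₂(P(4)/Q(4)) = 0.4007·log₂(0.4007/0.1683) = 0.50147

D_KL(P||Q) = -0.12452 + 0.37251 - 0.23777 + 0.50147 = 0.51169 ≈ 0.5117 bits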